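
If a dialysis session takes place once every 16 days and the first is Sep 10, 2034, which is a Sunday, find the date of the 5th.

Nov 13, 2034

The 5th occurrence is 4 intervals after the first: 4 × 16 = 64 days after Sep 10, 2034.
Sep has 30 days — 20 days to the end of Sep leaves 44.
Oct has 31 days (13 left).
13 days into Nov → Nov 13, 2034.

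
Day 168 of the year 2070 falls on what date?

January has 31 days (168 − 31 = 137 remain).
February has 28 days (137 − 28 = 109 remain).
March has 31 days (109 − 31 = 78 remain).
April has 30 days (78 − 30 = 48 remain).
May has 31 days (48 − 31 = 17 remain).
17 into June → June 17.

17 June 2070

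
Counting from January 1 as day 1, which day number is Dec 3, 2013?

Days in months before Dec: 31 + 28 + 31 + 30 + 31 + 30 + 31 + 31 + 30 + 31 + 30 = 334.
Plus 3 days into Dec → day 337.

337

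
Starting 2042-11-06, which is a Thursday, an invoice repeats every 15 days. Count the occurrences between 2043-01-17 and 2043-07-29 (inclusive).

Occurrences land 15·i days after 2042-11-06 for i = 0, 1, 2, …
2043-01-17 is 72 days after the start; 72 ÷ 15 = 4 remainder 12; since the remainder is 12, round up to i = 5. First occurrence in the window: #6 on 2043-01-20 (5×15 = 75 days in).
2043-07-29 is 265 days after the start; 265 ÷ 15 = 17 remainder 10. Last occurrence in the window: #18 on 2043-07-19.
Occurrences #6 through #18: 13 in total.

13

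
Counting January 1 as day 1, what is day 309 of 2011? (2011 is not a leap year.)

2011-11-05

January has 31 days (309 − 31 = 278 remain).
February has 28 days (278 − 28 = 250 remain).
March has 31 days (250 − 31 = 219 remain).
April has 30 days (219 − 30 = 189 remain).
May has 31 days (189 − 31 = 158 remain).
June has 30 days (158 − 30 = 128 remain).
July has 31 days (128 − 31 = 97 remain).
August has 31 days (97 − 31 = 66 remain).
September has 30 days (66 − 30 = 36 remain).
October has 31 days (36 − 31 = 5 remain).
5 into November → November 5.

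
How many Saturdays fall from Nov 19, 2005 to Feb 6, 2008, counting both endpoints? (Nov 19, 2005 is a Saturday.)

116

Nov 19, 2005 is a Saturday; the first Saturday on or after it is Nov 19, 2005.
From Nov 19, 2005 to Feb 6, 2008: 42 + 365 + 365 + 37 = 809 days (rest of 2005, 2006, 2007, to Feb 6, 2008 in 2008).
809 ÷ 7 = 115 full weeks with remainder 4, so 115 more Saturdays after the first → 116.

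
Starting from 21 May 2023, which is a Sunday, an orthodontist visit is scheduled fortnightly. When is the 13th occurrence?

The 13th occurrence is 12 intervals after the first: 12 × 14 = 168 days after 21 May 2023.
May has 31 days — 10 days to the end of May leaves 158.
June has 30 days (128 left).
July has 31 days (97 left).
August has 31 days (66 left).
September has 30 days (36 left).
October has 31 days (5 left).
5 days into November → 5 November 2023.

5 November 2023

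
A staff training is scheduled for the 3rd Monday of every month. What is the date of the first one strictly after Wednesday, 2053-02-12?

2053-02-17

February 2053 starts on a Saturday; its first Monday is the 3rd, so the 3rd Monday is the 17th — 2053-02-17.
2053-02-17 is after 2053-02-12, so that is the next one.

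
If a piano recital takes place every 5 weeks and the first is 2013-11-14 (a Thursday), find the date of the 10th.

The 10th occurrence is 9 intervals after the first: 9 × 35 = 315 days after 2013-11-14.
November has 30 days — 16 days to the end of November leaves 299.
December has 31 days (268 left).
January has 31 days (237 left).
February has 28 days (209 left).
March has 31 days (178 left).
April has 30 days (148 left).
May has 31 days (117 left).
June has 30 days (87 left).
July has 31 days (56 left).
August has 31 days (25 left).
25 days into September → 2014-09-25.

2014-09-25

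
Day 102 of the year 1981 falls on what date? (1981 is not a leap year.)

April 12, 1981

January has 31 days (102 − 31 = 71 remain).
February has 28 days (71 − 28 = 43 remain).
March has 31 days (43 − 31 = 12 remain).
12 into April → April 12.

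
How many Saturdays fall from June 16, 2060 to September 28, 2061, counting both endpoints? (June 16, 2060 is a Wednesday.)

67

June 16, 2060 is a Wednesday; the first Saturday on or after it is June 19, 2060 (3 days later).
From June 19, 2060 to September 28, 2061: 195 + 271 = 466 days (rest of 2060, to September 28, 2061 in 2061).
466 ÷ 7 = 66 full weeks with remainder 4, so 66 more Saturdays after the first → 67.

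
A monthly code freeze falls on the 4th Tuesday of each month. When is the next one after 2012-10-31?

2012-11-27

October 2012 starts on a Monday; its first Tuesday is the 2nd, so the 4th Tuesday is the 23rd — 2012-10-23.
That is not after 2012-10-31, so look at November 2012.
November 2012 starts on a Thursday; its first Tuesday is the 6th, so the 4th Tuesday is the 27th — 2012-11-27.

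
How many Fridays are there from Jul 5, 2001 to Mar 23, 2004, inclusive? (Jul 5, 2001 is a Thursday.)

Jul 5, 2001 is a Thursday; the first Friday on or after it is Jul 6, 2001 (1 day later).
From Jul 6, 2001 to Mar 23, 2004: 178 + 365 + 365 + 83 = 991 days (rest of 2001, 2002, 2003, to Mar 23, 2004 in 2004).
991 ÷ 7 = 141 full weeks with remainder 4, so 141 more Fridays after the first → 142.

142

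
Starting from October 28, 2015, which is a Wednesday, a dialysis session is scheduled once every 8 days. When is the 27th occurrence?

May 23, 2016

The 27th occurrence is 26 intervals after the first: 26 × 8 = 208 days after October 28, 2015.
October has 31 days — 3 days to the end of October leaves 205.
November has 30 days (175 left).
December has 31 days (144 left).
January has 31 days (113 left).
February has 29 days (84 left).
March has 31 days (53 left).
April has 30 days (23 left).
23 days into May → May 23, 2016.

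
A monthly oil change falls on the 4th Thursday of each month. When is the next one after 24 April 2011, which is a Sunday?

April 2011 starts on a Friday; its first Thursday is the 7th, so the 4th Thursday is the 28th — 28 April 2011.
28 April 2011 is after 24 April 2011, so that is the next one.

28 April 2011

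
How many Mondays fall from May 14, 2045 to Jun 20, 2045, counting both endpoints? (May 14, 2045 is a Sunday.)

May 14, 2045 is a Sunday; the first Monday on or after it is May 15, 2045 (1 day later).
From May 15, 2045 to Jun 20, 2045: 16 + 20 = 36 days (rest of May, Jun).
36 ÷ 7 = 5 full weeks with remainder 1, so 5 more Mondays after the first → 6.

6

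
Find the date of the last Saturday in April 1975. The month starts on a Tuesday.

1975-04-26

April 1975 begins on a Tuesday, so the first Saturday is April 5 (4 days later).
April 1975 has 30 days. Adding weeks: 5, 12, 19, 26 — the last one ≤ 30 is the 26th.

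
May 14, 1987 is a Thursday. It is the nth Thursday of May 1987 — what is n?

2nd

Day 14 falls in week ⌈14/7⌉ of the month.
Days 1–7 hold the 1st Thursday, 8–14 the 2nd, 15–21 the 3rd, 22–28 the 4th, 29–31 the 5th.
14 is in the range for the 2nd.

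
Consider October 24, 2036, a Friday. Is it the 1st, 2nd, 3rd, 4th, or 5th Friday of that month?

Day 24 falls in week ⌈24/7⌉ of the month.
Days 1–7 hold the 1st Friday, 8–14 the 2nd, 15–21 the 3rd, 22–28 the 4th, 29–31 the 5th.
24 is in the range for the 4th.

4th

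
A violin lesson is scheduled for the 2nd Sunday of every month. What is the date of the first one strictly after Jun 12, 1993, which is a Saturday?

Jun 13, 1993

Jun 1993 starts on a Tuesday; its first Sunday is the 6th, so the 2nd Sunday is the 13th — Jun 13, 1993.
Jun 13, 1993 is after Jun 12, 1993, so that is the next one.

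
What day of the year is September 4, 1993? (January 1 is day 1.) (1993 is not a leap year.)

247

Days in months before September: 31 + 28 + 31 + 30 + 31 + 30 + 31 + 31 = 243.
Plus 4 days into September → day 247.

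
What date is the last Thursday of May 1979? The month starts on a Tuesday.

May 1979 begins on a Tuesday, so the first Thursday is May 3 (2 days later).
May 1979 has 31 days. Adding weeks: 3, 10, 17, 24, 31 — the last one ≤ 31 is the 31st.

May 31, 1979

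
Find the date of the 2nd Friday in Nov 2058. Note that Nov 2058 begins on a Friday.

Nov 2058 begins on a Friday, so the first Friday is Nov 1.
The 2nd Friday is 1 weeks later: 1 + 7 = 8.

Nov 8, 2058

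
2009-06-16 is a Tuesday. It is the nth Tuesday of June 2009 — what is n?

3rd

Day 16 falls in week ⌈16/7⌉ of the month.
Days 1–7 hold the 1st Tuesday, 8–14 the 2nd, 15–21 the 3rd, 22–28 the 4th, 29–31 the 5th.
16 is in the range for the 3rd.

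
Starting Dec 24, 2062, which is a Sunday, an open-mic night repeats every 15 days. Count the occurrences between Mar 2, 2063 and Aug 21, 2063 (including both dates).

12

Occurrences land 15·i days after Dec 24, 2062 for i = 0, 1, 2, …
Mar 2, 2063 is 68 days after the start; 68 ÷ 15 = 4 remainder 8; since the remainder is 8, round up to i = 5. First occurrence in the window: #6 on Mar 9, 2063 (5×15 = 75 days in).
Aug 21, 2063 is 240 days after the start; 240 ÷ 15 = 16 remainder 0. Last occurrence in the window: #17 on Aug 21, 2063.
Occurrences #6 through #17: 12 in total.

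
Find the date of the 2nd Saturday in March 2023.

March 2023 begins on a Wednesday, so the first Saturday is March 4 (3 days later).
The 2nd Saturday is 1 weeks later: 4 + 7 = 11.

March 11, 2023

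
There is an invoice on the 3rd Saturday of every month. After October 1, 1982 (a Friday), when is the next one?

October 1982 starts on a Friday; its first Saturday is the 2nd, so the 3rd Saturday is the 16th — October 16, 1982.
October 16, 1982 is after October 1, 1982, so that is the next one.

October 16, 1982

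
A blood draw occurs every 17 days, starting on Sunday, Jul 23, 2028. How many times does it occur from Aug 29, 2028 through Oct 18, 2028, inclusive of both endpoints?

3

Occurrences land 17·i days after Jul 23, 2028 for i = 0, 1, 2, …
Aug 29, 2028 is 37 days after the start; 37 ÷ 17 = 2 remainder 3; since the remainder is 3, round up to i = 3. First occurrence in the window: #4 on Sep 12, 2028 (3×17 = 51 days in).
Oct 18, 2028 is 87 days after the start; 87 ÷ 17 = 5 remainder 2. Last occurrence in the window: #6 on Oct 16, 2028.
Occurrences #4 through #6: 3 in total.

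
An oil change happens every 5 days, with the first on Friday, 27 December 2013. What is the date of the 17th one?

17 March 2014

The 17th occurrence is 16 intervals after the first: 16 × 5 = 80 days after 27 December 2013.
December has 31 days — 4 days to the end of December leaves 76.
January has 31 days (45 left).
February has 28 days (17 left).
17 days into March → 17 March 2014.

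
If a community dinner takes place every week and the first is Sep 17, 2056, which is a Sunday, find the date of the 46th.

The 46th occurrence is 45 intervals after the first: 45 × 7 = 315 days after Sep 17, 2056.
Sep has 30 days — 13 days to the end of Sep leaves 302.
Oct has 31 days (271 left).
Nov has 30 days (241 left).
Dec has 31 days (210 left).
Jan has 31 days (179 left).
Feb has 28 days (151 left).
Mar has 31 days (120 left).
Apr has 30 days (90 left).
May has 31 days (59 left).
Jun has 30 days (29 left).
29 days into Jul → Jul 29, 2057.

Jul 29, 2057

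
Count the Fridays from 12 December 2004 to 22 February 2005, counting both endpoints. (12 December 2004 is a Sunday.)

10

12 December 2004 is a Sunday; the first Friday on or after it is 17 December 2004 (5 days later).
From 17 December 2004 to 22 February 2005: 14 + 31 + 22 = 67 days (rest of December, January, February).
67 ÷ 7 = 9 full weeks with remainder 4, so 9 more Fridays after the first → 10.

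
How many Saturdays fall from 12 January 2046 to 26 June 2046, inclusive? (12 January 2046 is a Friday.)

24

12 January 2046 is a Friday; the first Saturday on or after it is 13 January 2046 (1 day later).
From 13 January 2046 to 26 June 2046: 18 + 28 + 31 + 30 + 31 + 26 = 164 days (rest of January, February, March, April, May, June).
164 ÷ 7 = 23 full weeks with remainder 3, so 23 more Saturdays after the first → 24.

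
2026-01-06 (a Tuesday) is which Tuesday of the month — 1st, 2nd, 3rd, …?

1st

Day 6 falls in week ⌈6/7⌉ of the month.
Days 1–7 hold the 1st Tuesday, 8–14 the 2nd, 15–21 the 3rd, 22–28 the 4th, 29–31 the 5th.
6 is in the range for the 1st.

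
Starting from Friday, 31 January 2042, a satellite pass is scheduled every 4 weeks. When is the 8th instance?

The 8th occurrence is 7 intervals after the first: 7 × 28 = 196 days after 31 January 2042.
January has 31 days — 0 days to the end of January leaves 196.
February has 28 days (168 left).
March has 31 days (137 left).
April has 30 days (107 left).
May has 31 days (76 left).
June has 30 days (46 left).
July has 31 days (15 left).
15 days into August → 15 August 2042.

15 August 2042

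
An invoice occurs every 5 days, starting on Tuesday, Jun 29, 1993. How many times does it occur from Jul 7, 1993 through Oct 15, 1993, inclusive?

Occurrences land 5·i days after Jun 29, 1993 for i = 0, 1, 2, …
Jul 7, 1993 is 8 days after the start; 8 ÷ 5 = 1 remainder 3; since the remainder is 3, round up to i = 2. First occurrence in the window: #3 on Jul 9, 1993 (2×5 = 10 days in).
Oct 15, 1993 is 108 days after the start; 108 ÷ 5 = 21 remainder 3. Last occurrence in the window: #22 on Oct 12, 1993.
Occurrences #3 through #22: 20 in total.

20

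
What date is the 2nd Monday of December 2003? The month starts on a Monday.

2003-12-08

December 2003 begins on a Monday, so the first Monday is December 1.
The 2nd Monday is 1 weeks later: 1 + 7 = 8.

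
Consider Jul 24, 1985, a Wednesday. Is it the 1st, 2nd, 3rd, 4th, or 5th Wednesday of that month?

Day 24 falls in week ⌈24/7⌉ of the month.
Days 1–7 hold the 1st Wednesday, 8–14 the 2nd, 15–21 the 3rd, 22–28 the 4th, 29–31 the 5th.
24 is in the range for the 4th.

4th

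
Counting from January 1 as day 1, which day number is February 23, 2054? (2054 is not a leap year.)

Days in months before February: 31 = 31.
Plus 23 days into February → day 54.

54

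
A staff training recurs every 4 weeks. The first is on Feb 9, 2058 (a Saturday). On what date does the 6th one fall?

Jun 29, 2058

The 6th occurrence is 5 intervals after the first: 5 × 28 = 140 days after Feb 9, 2058.
Feb has 28 days — 19 days to the end of Feb leaves 121.
Mar has 31 days (90 left).
Apr has 30 days (60 left).
May has 31 days (29 left).
29 days into Jun → Jun 29, 2058.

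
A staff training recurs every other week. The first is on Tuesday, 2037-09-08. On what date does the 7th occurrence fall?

2037-12-01

The 7th occurrence is 6 intervals after the first: 6 × 14 = 84 days after 2037-09-08.
September has 30 days — 22 days to the end of September leaves 62.
October has 31 days (31 left).
November has 30 days (1 left).
1 day into December → 2037-12-01.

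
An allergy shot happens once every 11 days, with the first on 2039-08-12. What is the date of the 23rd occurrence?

The 23rd occurrence is 22 intervals after the first: 22 × 11 = 242 days after 2039-08-12.
August has 31 days — 19 days to the end of August leaves 223.
September has 30 days (193 left).
October has 31 days (162 left).
November has 30 days (132 left).
December has 31 days (101 left).
January has 31 days (70 left).
February has 29 days (41 left).
March has 31 days (10 left).
10 days into April → 2040-04-10.

2040-04-10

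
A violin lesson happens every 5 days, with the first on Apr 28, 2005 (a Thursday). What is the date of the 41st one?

Nov 14, 2005

The 41st occurrence is 40 intervals after the first: 40 × 5 = 200 days after Apr 28, 2005.
Apr has 30 days — 2 days to the end of Apr leaves 198.
May has 31 days (167 left).
Jun has 30 days (137 left).
Jul has 31 days (106 left).
Aug has 31 days (75 left).
Sep has 30 days (45 left).
Oct has 31 days (14 left).
14 days into Nov → Nov 14, 2005.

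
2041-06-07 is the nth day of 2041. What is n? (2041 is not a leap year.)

158

Days in months before June: 31 + 28 + 31 + 30 + 31 = 151.
Plus 7 days into June → day 158.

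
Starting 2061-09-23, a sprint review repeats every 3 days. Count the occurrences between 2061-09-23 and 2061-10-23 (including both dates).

Occurrences land 3·i days after 2061-09-23 for i = 0, 1, 2, …
The window opens on the start date, so the first occurrence inside is #1 on 2061-09-23.
2061-10-23 is 30 days after the start; 30 ÷ 3 = 10 remainder 0. Last occurrence in the window: #11 on 2061-10-23.
Occurrences #1 through #11: 11 in total.

11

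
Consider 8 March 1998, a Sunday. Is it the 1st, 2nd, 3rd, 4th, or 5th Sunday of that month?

Day 8 falls in week ⌈8/7⌉ of the month.
Days 1–7 hold the 1st Sunday, 8–14 the 2nd, 15–21 the 3rd, 22–28 the 4th, 29–31 the 5th.
8 is in the range for the 2nd.

2nd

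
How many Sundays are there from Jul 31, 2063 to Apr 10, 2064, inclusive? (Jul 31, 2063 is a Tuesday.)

Jul 31, 2063 is a Tuesday; the first Sunday on or after it is Aug 5, 2063 (5 days later).
From Aug 5, 2063 to Apr 10, 2064: 26 + 30 + 31 + 30 + 31 + 31 + 29 + 31 + 10 = 249 days (rest of Aug, Sep, Oct, Nov, Dec, Jan, Feb, Mar, Apr).
249 ÷ 7 = 35 full weeks with remainder 4, so 35 more Sundays after the first → 36.

36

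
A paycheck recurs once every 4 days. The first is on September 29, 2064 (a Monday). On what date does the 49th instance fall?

The 49th occurrence is 48 intervals after the first: 48 × 4 = 192 days after September 29, 2064.
September has 30 days — 1 day to the end of September leaves 191.
October has 31 days (160 left).
November has 30 days (130 left).
December has 31 days (99 left).
January has 31 days (68 left).
February has 28 days (40 left).
March has 31 days (9 left).
9 days into April → April 9, 2065.

April 9, 2065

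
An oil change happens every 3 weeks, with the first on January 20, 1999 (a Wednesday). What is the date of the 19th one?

The 19th occurrence is 18 intervals after the first: 18 × 21 = 378 days after January 20, 1999.
January has 31 days — 11 days to the end of January leaves 367.
February has 28 days (339 left).
March has 31 days (308 left).
April has 30 days (278 left).
May has 31 days (247 left).
June has 30 days (217 left).
July has 31 days (186 left).
August has 31 days (155 left).
September has 30 days (125 left).
October has 31 days (94 left).
November has 30 days (64 left).
December has 31 days (33 left).
January has 31 days (2 left).
2 days into February → February 2, 2000.

February 2, 2000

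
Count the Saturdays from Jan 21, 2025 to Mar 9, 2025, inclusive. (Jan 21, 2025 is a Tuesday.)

7

Jan 21, 2025 is a Tuesday; the first Saturday on or after it is Jan 25, 2025 (4 days later).
From Jan 25, 2025 to Mar 9, 2025: 6 + 28 + 9 = 43 days (rest of Jan, Feb, Mar).
43 ÷ 7 = 6 full weeks with remainder 1, so 6 more Saturdays after the first → 7.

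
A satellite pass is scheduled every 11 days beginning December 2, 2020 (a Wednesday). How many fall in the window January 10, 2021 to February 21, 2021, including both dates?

4

Occurrences land 11·i days after December 2, 2020 for i = 0, 1, 2, …
January 10, 2021 is 39 days after the start; 39 ÷ 11 = 3 remainder 6; since the remainder is 6, round up to i = 4. First occurrence in the window: #5 on January 15, 2021 (4×11 = 44 days in).
February 21, 2021 is 81 days after the start; 81 ÷ 11 = 7 remainder 4. Last occurrence in the window: #8 on February 17, 2021.
Occurrences #5 through #8: 4 in total.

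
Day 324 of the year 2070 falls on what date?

November 20, 2070

January has 31 days (324 − 31 = 293 remain).
February has 28 days (293 − 28 = 265 remain).
March has 31 days (265 − 31 = 234 remain).
April has 30 days (234 − 30 = 204 remain).
May has 31 days (204 − 31 = 173 remain).
June has 30 days (173 − 30 = 143 remain).
July has 31 days (143 − 31 = 112 remain).
August has 31 days (112 − 31 = 81 remain).
September has 30 days (81 − 30 = 51 remain).
October has 31 days (51 − 31 = 20 remain).
20 into November → November 20.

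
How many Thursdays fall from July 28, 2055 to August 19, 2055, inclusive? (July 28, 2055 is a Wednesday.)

4

July 28, 2055 is a Wednesday; the first Thursday on or after it is July 29, 2055 (1 day later).
From July 29, 2055 to August 19, 2055: 2 + 19 = 21 days (rest of July, August).
21 ÷ 7 = 3 full weeks with remainder 0, so 3 more Thursdays after the first → 4.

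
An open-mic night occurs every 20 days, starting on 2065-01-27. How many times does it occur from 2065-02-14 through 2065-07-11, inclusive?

Occurrences land 20·i days after 2065-01-27 for i = 0, 1, 2, …
2065-02-14 is 18 days after the start; 18 ÷ 20 = 0 remainder 18; since the remainder is 18, round up to i = 1. First occurrence in the window: #2 on 2065-02-16 (1×20 = 20 days in).
2065-07-11 is 165 days after the start; 165 ÷ 20 = 8 remainder 5. Last occurrence in the window: #9 on 2065-07-06.
Occurrences #2 through #9: 8 in total.

8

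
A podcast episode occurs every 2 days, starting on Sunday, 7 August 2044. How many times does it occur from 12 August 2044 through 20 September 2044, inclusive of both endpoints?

Occurrences land 2·i days after 7 August 2044 for i = 0, 1, 2, …
12 August 2044 is 5 days after the start; 5 ÷ 2 = 2 remainder 1; since the remainder is 1, round up to i = 3. First occurrence in the window: #4 on 13 August 2044 (3×2 = 6 days in).
20 September 2044 is 44 days after the start; 44 ÷ 2 = 22 remainder 0. Last occurrence in the window: #23 on 20 September 2044.
Occurrences #4 through #23: 20 in total.

20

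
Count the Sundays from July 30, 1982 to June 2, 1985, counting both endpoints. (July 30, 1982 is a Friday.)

July 30, 1982 is a Friday; the first Sunday on or after it is August 1, 1982 (2 days later).
From August 1, 1982 to June 2, 1985: 152 + 365 + 366 + 153 = 1036 days (rest of 1982, 1983, 1984, to June 2, 1985 in 1985).
1036 ÷ 7 = 148 full weeks with remainder 0, so 148 more Sundays after the first → 149.

149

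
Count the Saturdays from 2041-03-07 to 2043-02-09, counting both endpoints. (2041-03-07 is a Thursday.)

101

2041-03-07 is a Thursday; the first Saturday on or after it is 2041-03-09 (2 days later).
From 2041-03-09 to 2043-02-09: 297 + 365 + 40 = 702 days (rest of 2041, 2042, to 2043-02-09 in 2043).
702 ÷ 7 = 100 full weeks with remainder 2, so 100 more Saturdays after the first → 101.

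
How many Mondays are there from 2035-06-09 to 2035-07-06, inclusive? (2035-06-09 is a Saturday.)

4

2035-06-09 is a Saturday; the first Monday on or after it is 2035-06-11 (2 days later).
From 2035-06-11 to 2035-07-06: 19 + 6 = 25 days (rest of June, July).
25 ÷ 7 = 3 full weeks with remainder 4, so 3 more Mondays after the first → 4.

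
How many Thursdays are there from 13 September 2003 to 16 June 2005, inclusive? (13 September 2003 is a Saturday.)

92

13 September 2003 is a Saturday; the first Thursday on or after it is 18 September 2003 (5 days later).
From 18 September 2003 to 16 June 2005: 104 + 366 + 167 = 637 days (rest of 2003, 2004, to 16 June 2005 in 2005).
637 ÷ 7 = 91 full weeks with remainder 0, so 91 more Thursdays after the first → 92.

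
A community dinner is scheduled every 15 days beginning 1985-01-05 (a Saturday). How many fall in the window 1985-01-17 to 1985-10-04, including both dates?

18

Occurrences land 15·i days after 1985-01-05 for i = 0, 1, 2, …
1985-01-17 is 12 days after the start; 12 ÷ 15 = 0 remainder 12; since the remainder is 12, round up to i = 1. First occurrence in the window: #2 on 1985-01-20 (1×15 = 15 days in).
1985-10-04 is 272 days after the start; 272 ÷ 15 = 18 remainder 2. Last occurrence in the window: #19 on 1985-10-02.
Occurrences #2 through #19: 18 in total.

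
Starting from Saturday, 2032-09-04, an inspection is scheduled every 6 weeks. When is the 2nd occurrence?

The 2nd occurrence is 1 interval after the first: 1 × 42 = 42 days after 2032-09-04.
September has 30 days — 26 days to the end of September leaves 16.
16 days into October → 2032-10-16.

2032-10-16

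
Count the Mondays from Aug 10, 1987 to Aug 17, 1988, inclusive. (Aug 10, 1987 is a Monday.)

54

Aug 10, 1987 is a Monday; the first Monday on or after it is Aug 10, 1987.
From Aug 10, 1987 to Aug 17, 1988: 143 + 230 = 373 days (rest of 1987, to Aug 17, 1988 in 1988).
373 ÷ 7 = 53 full weeks with remainder 2, so 53 more Mondays after the first → 54.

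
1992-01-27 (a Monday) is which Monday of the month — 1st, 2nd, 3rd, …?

4th

Day 27 falls in week ⌈27/7⌉ of the month.
Days 1–7 hold the 1st Monday, 8–14 the 2nd, 15–21 the 3rd, 22–28 the 4th, 29–31 the 5th.
27 is in the range for the 4th.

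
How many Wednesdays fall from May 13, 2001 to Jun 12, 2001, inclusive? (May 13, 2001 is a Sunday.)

4

May 13, 2001 is a Sunday; the first Wednesday on or after it is May 16, 2001 (3 days later).
From May 16, 2001 to Jun 12, 2001: 15 + 12 = 27 days (rest of May, Jun).
27 ÷ 7 = 3 full weeks with remainder 6, so 3 more Wednesdays after the first → 4.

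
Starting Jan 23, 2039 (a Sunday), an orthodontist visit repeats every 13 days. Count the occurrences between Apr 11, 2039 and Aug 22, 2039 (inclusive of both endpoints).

Occurrences land 13·i days after Jan 23, 2039 for i = 0, 1, 2, …
Apr 11, 2039 is 78 days after the start; 78 ÷ 13 = 6 remainder 0. First occurrence in the window: #7 on Apr 11, 2039 (6×13 = 78 days in).
Aug 22, 2039 is 211 days after the start; 211 ÷ 13 = 16 remainder 3. Last occurrence in the window: #17 on Aug 19, 2039.
Occurrences #7 through #17: 11 in total.

11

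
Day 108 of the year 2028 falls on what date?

April 17, 2028

January has 31 days (108 − 31 = 77 remain).
February has 29 days (77 − 29 = 48 remain).
March has 31 days (48 − 31 = 17 remain).
17 into April → April 17.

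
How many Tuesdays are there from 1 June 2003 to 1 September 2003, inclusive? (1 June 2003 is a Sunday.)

1 June 2003 is a Sunday; the first Tuesday on or after it is 3 June 2003 (2 days later).
From 3 June 2003 to 1 September 2003: 27 + 31 + 31 + 1 = 90 days (rest of June, July, August, September).
90 ÷ 7 = 12 full weeks with remainder 6, so 12 more Tuesdays after the first → 13.

13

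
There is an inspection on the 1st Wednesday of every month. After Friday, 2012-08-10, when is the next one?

August 2012 starts on a Wednesday, so its 1st Wednesday is 2012-08-01.
That is not after 2012-08-10, so look at September 2012.
September 2012 starts on a Saturday, so its 1st Wednesday is 2012-09-05 (4 days in).

2012-09-05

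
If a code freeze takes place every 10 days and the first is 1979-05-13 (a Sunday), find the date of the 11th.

1979-08-21

The 11th occurrence is 10 intervals after the first: 10 × 10 = 100 days after 1979-05-13.
May has 31 days — 18 days to the end of May leaves 82.
June has 30 days (52 left).
July has 31 days (21 left).
21 days into August → 1979-08-21.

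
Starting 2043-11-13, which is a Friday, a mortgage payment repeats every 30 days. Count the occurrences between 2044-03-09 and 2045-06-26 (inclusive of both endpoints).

Occurrences land 30·i days after 2043-11-13 for i = 0, 1, 2, …
2044-03-09 is 117 days after the start; 117 ÷ 30 = 3 remainder 27; since the remainder is 27, round up to i = 4. First occurrence in the window: #5 on 2044-03-12 (4×30 = 120 days in).
2045-06-26 is 591 days after the start; 591 ÷ 30 = 19 remainder 21. Last occurrence in the window: #20 on 2045-06-05.
Occurrences #5 through #20: 16 in total.

16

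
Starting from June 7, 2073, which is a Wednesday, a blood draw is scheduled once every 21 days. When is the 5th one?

The 5th occurrence is 4 intervals after the first: 4 × 21 = 84 days after June 7, 2073.
June has 30 days — 23 days to the end of June leaves 61.
July has 31 days (30 left).
30 days into August → August 30, 2073.

August 30, 2073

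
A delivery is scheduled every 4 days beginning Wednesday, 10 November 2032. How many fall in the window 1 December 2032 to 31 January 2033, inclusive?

15

Occurrences land 4·i days after 10 November 2032 for i = 0, 1, 2, …
1 December 2032 is 21 days after the start; 21 ÷ 4 = 5 remainder 1; since the remainder is 1, round up to i = 6. First occurrence in the window: #7 on 4 December 2032 (6×4 = 24 days in).
31 January 2033 is 82 days after the start; 82 ÷ 4 = 20 remainder 2. Last occurrence in the window: #21 on 29 January 2033.
Occurrences #7 through #21: 15 in total.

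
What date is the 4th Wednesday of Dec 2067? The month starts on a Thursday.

Dec 2067 begins on a Thursday, so the first Wednesday is Dec 7 (6 days later).
The 4th Wednesday is 3 weeks later: 7 + 21 = 28.

Dec 28, 2067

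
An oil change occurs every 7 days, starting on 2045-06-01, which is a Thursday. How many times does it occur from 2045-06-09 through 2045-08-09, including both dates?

Occurrences land 7·i days after 2045-06-01 for i = 0, 1, 2, …
2045-06-09 is 8 days after the start; 8 ÷ 7 = 1 remainder 1; since the remainder is 1, round up to i = 2. First occurrence in the window: #3 on 2045-06-15 (2×7 = 14 days in).
2045-08-09 is 69 days after the start; 69 ÷ 7 = 9 remainder 6. Last occurrence in the window: #10 on 2045-08-03.
Occurrences #3 through #10: 8 in total.

8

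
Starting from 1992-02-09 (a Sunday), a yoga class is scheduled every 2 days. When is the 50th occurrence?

1992-05-17

The 50th occurrence is 49 intervals after the first: 49 × 2 = 98 days after 1992-02-09.
February has 29 days — 20 days to the end of February leaves 78.
March has 31 days (47 left).
April has 30 days (17 left).
17 days into May → 1992-05-17.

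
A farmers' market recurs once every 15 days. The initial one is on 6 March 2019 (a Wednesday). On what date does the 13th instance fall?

The 13th occurrence is 12 intervals after the first: 12 × 15 = 180 days after 6 March 2019.
March has 31 days — 25 days to the end of March leaves 155.
April has 30 days (125 left).
May has 31 days (94 left).
June has 30 days (64 left).
July has 31 days (33 left).
August has 31 days (2 left).
2 days into September → 2 September 2019.

2 September 2019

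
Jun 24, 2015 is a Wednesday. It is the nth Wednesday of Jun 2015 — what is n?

Day 24 falls in week ⌈24/7⌉ of the month.
Days 1–7 hold the 1st Wednesday, 8–14 the 2nd, 15–21 the 3rd, 22–28 the 4th, 29–31 the 5th.
24 is in the range for the 4th.

4th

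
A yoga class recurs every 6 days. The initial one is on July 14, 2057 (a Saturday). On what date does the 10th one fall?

September 6, 2057

The 10th occurrence is 9 intervals after the first: 9 × 6 = 54 days after July 14, 2057.
July has 31 days — 17 days to the end of July leaves 37.
August has 31 days (6 left).
6 days into September → September 6, 2057.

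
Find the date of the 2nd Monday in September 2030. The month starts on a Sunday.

September 9, 2030

September 2030 begins on a Sunday, so the first Monday is September 2 (1 day later).
The 2nd Monday is 1 weeks later: 2 + 7 = 9.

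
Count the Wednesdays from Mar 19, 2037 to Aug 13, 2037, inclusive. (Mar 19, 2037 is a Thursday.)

21

Mar 19, 2037 is a Thursday; the first Wednesday on or after it is Mar 25, 2037 (6 days later).
From Mar 25, 2037 to Aug 13, 2037: 6 + 30 + 31 + 30 + 31 + 13 = 141 days (rest of Mar, Apr, May, Jun, Jul, Aug).
141 ÷ 7 = 20 full weeks with remainder 1, so 20 more Wednesdays after the first → 21.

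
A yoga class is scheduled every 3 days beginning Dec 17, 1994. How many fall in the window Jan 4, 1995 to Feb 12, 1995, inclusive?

Occurrences land 3·i days after Dec 17, 1994 for i = 0, 1, 2, …
Jan 4, 1995 is 18 days after the start; 18 ÷ 3 = 6 remainder 0. First occurrence in the window: #7 on Jan 4, 1995 (6×3 = 18 days in).
Feb 12, 1995 is 57 days after the start; 57 ÷ 3 = 19 remainder 0. Last occurrence in the window: #20 on Feb 12, 1995.
Occurrences #7 through #20: 14 in total.

14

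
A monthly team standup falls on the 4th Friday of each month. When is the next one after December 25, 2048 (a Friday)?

January 22, 2049

December 2048 starts on a Tuesday; its first Friday is the 4th, so the 4th Friday is the 25th — December 25, 2048.
That is not after December 25, 2048, so look at January 2049.
January 2049 starts on a Friday; its first Friday is the 1st, so the 4th Friday is the 22nd — January 22, 2049.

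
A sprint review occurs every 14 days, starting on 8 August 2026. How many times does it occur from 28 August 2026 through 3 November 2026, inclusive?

5

Occurrences land 14·i days after 8 August 2026 for i = 0, 1, 2, …
28 August 2026 is 20 days after the start; 20 ÷ 14 = 1 remainder 6; since the remainder is 6, round up to i = 2. First occurrence in the window: #3 on 5 September 2026 (2×14 = 28 days in).
3 November 2026 is 87 days after the start; 87 ÷ 14 = 6 remainder 3. Last occurrence in the window: #7 on 31 October 2026.
Occurrences #3 through #7: 5 in total.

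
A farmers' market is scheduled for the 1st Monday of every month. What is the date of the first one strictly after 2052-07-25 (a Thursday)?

2052-08-05

July 2052 starts on a Monday, so its 1st Monday is 2052-07-01.
That is not after 2052-07-25, so look at August 2052.
August 2052 starts on a Thursday, so its 1st Monday is 2052-08-05 (4 days in).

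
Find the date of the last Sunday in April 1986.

The first Sunday of April 1986 is April 6.
April 1986 has 30 days. Adding weeks: 6, 13, 20, 27 — the last one ≤ 30 is the 27th.

27 April 1986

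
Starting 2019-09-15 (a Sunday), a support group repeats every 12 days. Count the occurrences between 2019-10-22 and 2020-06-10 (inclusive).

Occurrences land 12·i days after 2019-09-15 for i = 0, 1, 2, …
2019-10-22 is 37 days after the start; 37 ÷ 12 = 3 remainder 1; since the remainder is 1, round up to i = 4. First occurrence in the window: #5 on 2019-11-02 (4×12 = 48 days in).
2020-06-10 is 269 days after the start; 269 ÷ 12 = 22 remainder 5. Last occurrence in the window: #23 on 2020-06-05.
Occurrences #5 through #23: 19 in total.

19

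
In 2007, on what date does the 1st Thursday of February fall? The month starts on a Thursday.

2007-02-01

February 2007 begins on a Thursday, so the first Thursday is February 1.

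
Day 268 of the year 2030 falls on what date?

January has 31 days (268 − 31 = 237 remain).
February has 28 days (237 − 28 = 209 remain).
March has 31 days (209 − 31 = 178 remain).
April has 30 days (178 − 30 = 148 remain).
May has 31 days (148 − 31 = 117 remain).
June has 30 days (117 − 30 = 87 remain).
July has 31 days (87 − 31 = 56 remain).
August has 31 days (56 − 31 = 25 remain).
25 into September → September 25.

September 25, 2030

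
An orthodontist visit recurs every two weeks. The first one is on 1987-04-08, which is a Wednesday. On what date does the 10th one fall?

1987-08-12

The 10th occurrence is 9 intervals after the first: 9 × 14 = 126 days after 1987-04-08.
April has 30 days — 22 days to the end of April leaves 104.
May has 31 days (73 left).
June has 30 days (43 left).
July has 31 days (12 left).
12 days into August → 1987-08-12.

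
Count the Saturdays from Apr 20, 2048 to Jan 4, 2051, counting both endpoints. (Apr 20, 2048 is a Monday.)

141

Apr 20, 2048 is a Monday; the first Saturday on or after it is Apr 25, 2048 (5 days later).
From Apr 25, 2048 to Jan 4, 2051: 250 + 365 + 365 + 4 = 984 days (rest of 2048, 2049, 2050, to Jan 4, 2051 in 2051).
984 ÷ 7 = 140 full weeks with remainder 4, so 140 more Saturdays after the first → 141.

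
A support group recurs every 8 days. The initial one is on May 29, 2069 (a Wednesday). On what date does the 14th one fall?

Sep 10, 2069

The 14th occurrence is 13 intervals after the first: 13 × 8 = 104 days after May 29, 2069.
May has 31 days — 2 days to the end of May leaves 102.
Jun has 30 days (72 left).
Jul has 31 days (41 left).
Aug has 31 days (10 left).
10 days into Sep → Sep 10, 2069.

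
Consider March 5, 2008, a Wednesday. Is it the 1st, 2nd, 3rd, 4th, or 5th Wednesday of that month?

1st

Day 5 falls in week ⌈5/7⌉ of the month.
Days 1–7 hold the 1st Wednesday, 8–14 the 2nd, 15–21 the 3rd, 22–28 the 4th, 29–31 the 5th.
5 is in the range for the 1st.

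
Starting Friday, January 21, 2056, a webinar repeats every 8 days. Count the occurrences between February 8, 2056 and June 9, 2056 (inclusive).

Occurrences land 8·i days after January 21, 2056 for i = 0, 1, 2, …
February 8, 2056 is 18 days after the start; 18 ÷ 8 = 2 remainder 2; since the remainder is 2, round up to i = 3. First occurrence in the window: #4 on February 14, 2056 (3×8 = 24 days in).
June 9, 2056 is 140 days after the start; 140 ÷ 8 = 17 remainder 4. Last occurrence in the window: #18 on June 5, 2056.
Occurrences #4 through #18: 15 in total.

15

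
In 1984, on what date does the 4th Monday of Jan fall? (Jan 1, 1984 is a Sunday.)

Jan 23, 1984

Jan 1984 begins on a Sunday, so the first Monday is Jan 2 (1 day later).
The 4th Monday is 3 weeks later: 2 + 21 = 23.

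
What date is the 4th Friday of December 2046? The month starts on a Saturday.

December 2046 begins on a Saturday, so the first Friday is December 7 (6 days later).
The 4th Friday is 3 weeks later: 7 + 21 = 28.

December 28, 2046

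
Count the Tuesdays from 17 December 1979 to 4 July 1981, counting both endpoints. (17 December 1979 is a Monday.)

81

17 December 1979 is a Monday; the first Tuesday on or after it is 18 December 1979 (1 day later).
From 18 December 1979 to 4 July 1981: 13 + 366 + 185 = 564 days (rest of 1979, 1980, to 4 July 1981 in 1981).
564 ÷ 7 = 80 full weeks with remainder 4, so 80 more Tuesdays after the first → 81.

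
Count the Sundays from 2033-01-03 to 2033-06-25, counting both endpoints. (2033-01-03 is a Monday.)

24

2033-01-03 is a Monday; the first Sunday on or after it is 2033-01-09 (6 days later).
From 2033-01-09 to 2033-06-25: 22 + 28 + 31 + 30 + 31 + 25 = 167 days (rest of January, February, March, April, May, June).
167 ÷ 7 = 23 full weeks with remainder 6, so 23 more Sundays after the first → 24.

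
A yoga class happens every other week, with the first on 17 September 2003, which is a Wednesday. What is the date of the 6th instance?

26 November 2003

The 6th occurrence is 5 intervals after the first: 5 × 14 = 70 days after 17 September 2003.
September has 30 days — 13 days to the end of September leaves 57.
October has 31 days (26 left).
26 days into November → 26 November 2003.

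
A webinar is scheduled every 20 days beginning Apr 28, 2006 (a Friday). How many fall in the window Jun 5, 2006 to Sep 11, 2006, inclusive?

5

Occurrences land 20·i days after Apr 28, 2006 for i = 0, 1, 2, …
Jun 5, 2006 is 38 days after the start; 38 ÷ 20 = 1 remainder 18; since the remainder is 18, round up to i = 2. First occurrence in the window: #3 on Jun 7, 2006 (2×20 = 40 days in).
Sep 11, 2006 is 136 days after the start; 136 ÷ 20 = 6 remainder 16. Last occurrence in the window: #7 on Aug 26, 2006.
Occurrences #3 through #7: 5 in total.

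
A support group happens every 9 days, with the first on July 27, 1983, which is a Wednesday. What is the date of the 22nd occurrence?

The 22nd occurrence is 21 intervals after the first: 21 × 9 = 189 days after July 27, 1983.
July has 31 days — 4 days to the end of July leaves 185.
August has 31 days (154 left).
September has 30 days (124 left).
October has 31 days (93 left).
November has 30 days (63 left).
December has 31 days (32 left).
January has 31 days (1 left).
1 day into February → February 1, 1984.

February 1, 1984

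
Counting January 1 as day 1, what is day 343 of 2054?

January has 31 days (343 − 31 = 312 remain).
February has 28 days (312 − 28 = 284 remain).
March has 31 days (284 − 31 = 253 remain).
April has 30 days (253 − 30 = 223 remain).
May has 31 days (223 − 31 = 192 remain).
June has 30 days (192 − 30 = 162 remain).
July has 31 days (162 − 31 = 131 remain).
August has 31 days (131 − 31 = 100 remain).
September has 30 days (100 − 30 = 70 remain).
October has 31 days (70 − 31 = 39 remain).
November has 30 days (39 − 30 = 9 remain).
9 into December → December 9.

December 9, 2054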